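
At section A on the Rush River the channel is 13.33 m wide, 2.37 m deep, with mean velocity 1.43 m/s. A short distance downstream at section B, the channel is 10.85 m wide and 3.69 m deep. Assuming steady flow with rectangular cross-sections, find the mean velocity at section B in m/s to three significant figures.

Q = A₁V₁ = (13.33×2.37) × 1.43 = 45.18 m³/s
A₂ = 10.85 × 3.69 = 40.04 m²
V₂ = Q/A₂ = 45.18/40.04 = 1.128 m/s

1.13 m/s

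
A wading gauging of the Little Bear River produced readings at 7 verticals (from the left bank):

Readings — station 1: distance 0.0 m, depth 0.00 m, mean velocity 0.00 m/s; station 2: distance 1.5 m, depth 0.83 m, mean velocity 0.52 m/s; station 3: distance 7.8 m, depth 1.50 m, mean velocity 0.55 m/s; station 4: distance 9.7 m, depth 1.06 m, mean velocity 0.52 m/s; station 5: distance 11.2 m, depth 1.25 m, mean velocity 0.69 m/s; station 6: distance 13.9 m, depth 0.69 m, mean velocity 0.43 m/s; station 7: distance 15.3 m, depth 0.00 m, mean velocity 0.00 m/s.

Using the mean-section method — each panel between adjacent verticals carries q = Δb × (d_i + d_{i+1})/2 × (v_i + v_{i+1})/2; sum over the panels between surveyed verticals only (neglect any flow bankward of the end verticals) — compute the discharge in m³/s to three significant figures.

8.01 m³/s

Panel 1-2: Δb = 1.5 m, d̄ = (0.00+0.83)/2 = 0.415, v̄ = (0.00+0.52)/2 = 0.26 → q = 1.5×0.415×0.26 = 0.1619 m³/s
Panel 2-3: Δb = 6.3 m, d̄ = (0.83+1.50)/2 = 1.165, v̄ = (0.52+0.55)/2 = 0.535 → q = 6.3×1.165×0.535 = 3.927 m³/s
Panel 3-4: Δb = 1.9 m, d̄ = (1.50+1.06)/2 = 1.28, v̄ = (0.55+0.52)/2 = 0.535 → q = 1.9×1.28×0.535 = 1.301 m³/s
Panel 4-5: Δb = 1.5 m, d̄ = (1.06+1.25)/2 = 1.155, v̄ = (0.52+0.69)/2 = 0.605 → q = 1.5×1.155×0.605 = 1.048 m³/s
Panel 5-6: Δb = 2.7 m, d̄ = (1.25+0.69)/2 = 0.97, v̄ = (0.69+0.43)/2 = 0.56 → q = 2.7×0.97×0.56 = 1.467 m³/s
Panel 6-7: Δb = 1.4 m, d̄ = (0.69+0.00)/2 = 0.345, v̄ = (0.43+0.00)/2 = 0.215 → q = 1.4×0.345×0.215 = 0.1038 m³/s
Q = Σ q = 8.008 m³/s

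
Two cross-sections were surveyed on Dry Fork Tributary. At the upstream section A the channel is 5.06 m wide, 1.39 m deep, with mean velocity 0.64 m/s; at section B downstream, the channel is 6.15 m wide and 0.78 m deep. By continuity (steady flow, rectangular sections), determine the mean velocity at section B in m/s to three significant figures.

0.938 m/s

Q = A₁V₁ = (5.06×1.39) × 0.64 = 4.501 m³/s
A₂ = 6.15 × 0.78 = 4.797 m²
V₂ = Q/A₂ = 4.501/4.797 = 0.9384 m/s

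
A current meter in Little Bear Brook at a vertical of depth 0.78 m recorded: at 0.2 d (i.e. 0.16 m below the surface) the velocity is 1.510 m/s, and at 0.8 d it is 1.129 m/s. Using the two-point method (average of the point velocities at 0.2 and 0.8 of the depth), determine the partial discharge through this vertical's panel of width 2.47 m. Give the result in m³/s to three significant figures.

v̄ = (1.510 + 1.129) / 2 = 1.320 m/s
q = v̄ × d × w = 1.320 × 0.78 × 2.47 = 2.542 m³/s

2.54 m³/s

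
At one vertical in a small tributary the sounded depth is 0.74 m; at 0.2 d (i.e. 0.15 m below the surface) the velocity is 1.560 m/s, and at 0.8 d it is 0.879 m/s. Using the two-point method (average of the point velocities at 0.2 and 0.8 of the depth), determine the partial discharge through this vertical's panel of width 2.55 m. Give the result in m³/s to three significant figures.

v̄ = (1.560 + 0.879) / 2 = 1.220 m/s
q = v̄ × d × w = 1.220 × 0.74 × 2.55 = 2.301 m³/s

2.30 m³/s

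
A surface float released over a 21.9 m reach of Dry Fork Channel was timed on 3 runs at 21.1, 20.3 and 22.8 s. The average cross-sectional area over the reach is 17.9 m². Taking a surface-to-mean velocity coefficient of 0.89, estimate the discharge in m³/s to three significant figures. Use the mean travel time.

16.3 m³/s

t̄ = (21.1 + 20.3 + 22.8) / 3 = 21.4 s
v_surface = L / t̄ = 21.9 / 21.4 = 1.023 m/s
v_mean = 0.89 × 1.023 = 0.9108 m/s
Q = A × v_mean = 17.9 × 0.9108 = 16.30 m³/s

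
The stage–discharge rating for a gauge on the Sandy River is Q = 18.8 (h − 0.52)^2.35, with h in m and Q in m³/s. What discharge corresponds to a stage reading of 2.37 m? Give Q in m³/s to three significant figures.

Q = 18.8 × (2.37 − 0.52)^2.35 = 18.8 × 1.85^2.35 = 79.80 m³/s

79.8 m³/s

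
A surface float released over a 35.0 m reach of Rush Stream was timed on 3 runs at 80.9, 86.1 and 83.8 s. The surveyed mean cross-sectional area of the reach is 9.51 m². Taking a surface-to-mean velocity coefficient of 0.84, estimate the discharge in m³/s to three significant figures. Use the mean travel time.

t̄ = (80.9 + 86.1 + 83.8) / 3 = 83.6 s
v_surface = L / t̄ = 35.0 / 83.6 = 0.4187 m/s
v_mean = 0.84 × 0.4187 = 0.3517 m/s
Q = A × v_mean = 9.51 × 0.3517 = 3.344 m³/s

3.34 m³/s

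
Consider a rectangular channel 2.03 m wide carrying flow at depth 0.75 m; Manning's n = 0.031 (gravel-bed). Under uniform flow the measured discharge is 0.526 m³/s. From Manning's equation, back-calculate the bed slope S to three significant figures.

0.000352

A = b·y = 2.03 × 0.75 = 1.523 m²
P = b + 2y = 2.03 + 2×0.75 = 3.530 m
R = A/P = 1.523/3.530 = 0.4313 m
S = (Q·n / (1·A·R^(2/3)))² = (0.526×0.031 / (1×1.523×0.5708))² = 0.0003520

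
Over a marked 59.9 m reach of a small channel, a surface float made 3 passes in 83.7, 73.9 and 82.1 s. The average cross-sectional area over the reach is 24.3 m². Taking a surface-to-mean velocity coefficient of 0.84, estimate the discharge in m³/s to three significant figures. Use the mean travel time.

t̄ = (83.7 + 73.9 + 82.1) / 3 = 79.9 s
v_surface = L / t̄ = 59.9 / 79.9 = 0.7497 m/s
v_mean = 0.84 × 0.7497 = 0.6297 m/s
Q = A × v_mean = 24.3 × 0.6297 = 15.30 m³/s

15.3 m³/s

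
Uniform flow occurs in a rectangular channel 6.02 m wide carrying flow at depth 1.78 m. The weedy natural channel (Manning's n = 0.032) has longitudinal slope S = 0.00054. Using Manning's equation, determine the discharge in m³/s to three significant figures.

8.38 m³/s

A = b·y = 6.02 × 1.78 = 10.72 m²
P = b + 2y = 6.02 + 2×1.78 = 9.580 m
R = A/P = 10.72/9.580 = 1.119 m
Q = (1/n)·A·R^(2/3)·S^(1/2) = (1/0.032) × 10.72 × 1.119^(2/3) × 0.00054^(1/2) = 8.385 m³/s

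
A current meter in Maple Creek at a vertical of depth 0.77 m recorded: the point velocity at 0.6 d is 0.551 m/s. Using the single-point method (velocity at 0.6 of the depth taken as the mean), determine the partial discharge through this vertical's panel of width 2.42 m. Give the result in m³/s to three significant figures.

v̄ = v₀.₆ = 0.551 m/s
q = v̄ × d × w = 0.5510 × 0.77 × 2.42 = 1.027 m³/s

1.03 m³/s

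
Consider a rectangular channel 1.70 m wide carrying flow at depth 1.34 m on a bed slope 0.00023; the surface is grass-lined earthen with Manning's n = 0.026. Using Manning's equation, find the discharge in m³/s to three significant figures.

A = b·y = 1.70 × 1.34 = 2.278 m²
P = b + 2y = 1.70 + 2×1.34 = 4.380 m
R = A/P = 2.278/4.380 = 0.5201 m
Q = (1/n)·A·R^(2/3)·S^(1/2) = (1/0.026) × 2.278 × 0.5201^(2/3) × 0.00023^(1/2) = 0.8593 m³/s

0.859 m³/s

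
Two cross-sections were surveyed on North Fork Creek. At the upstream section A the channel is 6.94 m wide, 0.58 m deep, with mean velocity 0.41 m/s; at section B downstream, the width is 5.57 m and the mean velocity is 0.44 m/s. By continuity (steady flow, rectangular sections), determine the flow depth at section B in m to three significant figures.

0.673 m

Q = A₁V₁ = (6.94×0.58) × 0.41 = 1.650 m³/s
d₂ = Q/(b₂ V₂) = 1.650/(5.57×0.44) = 0.6734 m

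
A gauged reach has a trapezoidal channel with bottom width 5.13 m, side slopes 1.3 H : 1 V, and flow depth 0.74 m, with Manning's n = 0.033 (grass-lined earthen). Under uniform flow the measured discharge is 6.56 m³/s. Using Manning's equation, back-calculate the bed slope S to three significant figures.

0.00459

A = (b + z·y)·y = (5.13 + 1.3×0.74)×0.74 = 4.508 m²
P = b + 2y√(1+z²) = 5.13 + 2×0.74×√(1+1.3²) = 7.557 m
R = A/P = 4.508/7.557 = 0.5965 m
S = (Q·n / (1·A·R^(2/3)))² = (6.56×0.033 / (1×4.508×0.7086))² = 0.004592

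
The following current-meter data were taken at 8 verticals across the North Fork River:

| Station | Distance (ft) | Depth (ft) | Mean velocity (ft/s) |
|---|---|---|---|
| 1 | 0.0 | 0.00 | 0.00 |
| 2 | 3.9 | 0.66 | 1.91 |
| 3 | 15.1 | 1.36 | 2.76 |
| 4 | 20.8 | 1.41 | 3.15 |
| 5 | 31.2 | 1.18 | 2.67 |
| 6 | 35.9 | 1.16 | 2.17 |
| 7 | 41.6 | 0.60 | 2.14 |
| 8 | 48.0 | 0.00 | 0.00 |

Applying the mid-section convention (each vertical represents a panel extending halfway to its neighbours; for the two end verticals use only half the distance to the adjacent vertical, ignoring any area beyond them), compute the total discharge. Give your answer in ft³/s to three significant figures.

w_2 = (15.1 − 0.0)/2 = 7.55 ft; q_2 = 1.91 × 0.66 × 7.55 = 9.518 ft³/s
w_3 = (20.8 − 3.9)/2 = 8.45 ft; q_3 = 2.76 × 1.36 × 8.45 = 31.72 ft³/s
w_4 = (31.2 − 15.1)/2 = 8.05 ft; q_4 = 3.15 × 1.41 × 8.05 = 35.75 ft³/s
w_5 = (35.9 − 20.8)/2 = 7.55 ft; q_5 = 2.67 × 1.18 × 7.55 = 23.79 ft³/s
w_6 = (41.6 − 31.2)/2 = 5.2 ft; q_6 = 2.17 × 1.16 × 5.2 = 13.09 ft³/s
w_7 = (48.0 − 35.9)/2 = 6.05 ft; q_7 = 2.14 × 0.60 × 6.05 = 7.768 ft³/s
Stations 1, 8 contribute zero (depth or velocity is 0).
Q = Σ qᵢ = 121.6 ft³/s

122 ft³/s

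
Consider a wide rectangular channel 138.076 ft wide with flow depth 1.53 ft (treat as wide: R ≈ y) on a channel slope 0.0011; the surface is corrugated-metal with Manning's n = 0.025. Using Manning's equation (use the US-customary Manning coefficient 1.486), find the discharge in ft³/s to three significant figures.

553 ft³/s

A = b·y = 138.076 × 1.53 = 211.3 ft²
Wide channel: R ≈ y = 1.53 ft
Q = (1.486/n)·A·R^(2/3)·S^(1/2) = (1.486/0.025) × 211.3 × 1.530^(2/3) × 0.0011^(1/2) = 553.0 ft³/s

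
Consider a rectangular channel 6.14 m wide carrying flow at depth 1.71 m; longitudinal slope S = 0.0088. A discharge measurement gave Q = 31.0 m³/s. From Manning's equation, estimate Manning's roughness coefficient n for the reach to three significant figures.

0.0338

A = b·y = 6.14 × 1.71 = 10.50 m²
P = b + 2y = 6.14 + 2×1.71 = 9.560 m
R = A/P = 10.50/9.560 = 1.098 m
n = (1/Q)·A·R^(2/3)·S^(1/2) = (1/31.0) × 10.50 × 1.064 × 0.09381 = 0.03382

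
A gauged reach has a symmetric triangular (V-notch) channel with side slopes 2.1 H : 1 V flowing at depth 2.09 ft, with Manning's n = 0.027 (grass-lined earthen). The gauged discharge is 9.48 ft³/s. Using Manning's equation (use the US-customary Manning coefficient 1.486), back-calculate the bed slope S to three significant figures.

A = z·y² = 2.1×2.09² = 9.173 ft²
P = 2y√(1+z²) = 2×2.09×√(1+2.1²) = 9.722 ft
R = A/P = 9.173/9.722 = 0.9435 ft
S = (Q·n / (1.486·A·R^(2/3)))² = (9.48×0.027 / (1.486×9.173×0.9620))² = 0.0003810

0.000381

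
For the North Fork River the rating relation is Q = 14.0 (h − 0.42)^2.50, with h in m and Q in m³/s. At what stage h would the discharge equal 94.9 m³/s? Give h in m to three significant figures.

h − h₀ = (Q/C)^(1/b) = (94.9/14.0)^(1/2.50) = 2.150 m
h = 0.42 + 2.150 = 2.570 m

2.57 m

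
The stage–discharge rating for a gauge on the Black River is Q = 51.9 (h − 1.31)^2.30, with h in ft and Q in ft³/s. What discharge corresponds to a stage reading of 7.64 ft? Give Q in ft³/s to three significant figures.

Q = 51.9 × (7.64 − 1.31)^2.30 = 51.9 × 6.33^2.30 = 3617 ft³/s

3620 ft³/s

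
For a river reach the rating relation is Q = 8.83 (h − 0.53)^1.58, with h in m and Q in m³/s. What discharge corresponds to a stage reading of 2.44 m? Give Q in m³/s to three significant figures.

Q = 8.83 × (2.44 − 0.53)^1.58 = 8.83 × 1.91^1.58 = 24.55 m³/s

24.5 m³/s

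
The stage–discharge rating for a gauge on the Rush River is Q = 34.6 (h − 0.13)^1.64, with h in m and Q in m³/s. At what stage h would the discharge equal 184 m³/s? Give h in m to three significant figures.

h − h₀ = (Q/C)^(1/b) = (184/34.6)^(1/1.64) = 2.770 m
h = 0.13 + 2.770 = 2.900 m

2.90 m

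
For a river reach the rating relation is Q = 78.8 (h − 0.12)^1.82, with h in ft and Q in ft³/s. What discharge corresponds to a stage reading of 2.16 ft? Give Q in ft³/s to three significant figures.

288 ft³/s

Q = 78.8 × (2.16 − 0.12)^1.82 = 78.8 × 2.04^1.82 = 288.4 ft³/s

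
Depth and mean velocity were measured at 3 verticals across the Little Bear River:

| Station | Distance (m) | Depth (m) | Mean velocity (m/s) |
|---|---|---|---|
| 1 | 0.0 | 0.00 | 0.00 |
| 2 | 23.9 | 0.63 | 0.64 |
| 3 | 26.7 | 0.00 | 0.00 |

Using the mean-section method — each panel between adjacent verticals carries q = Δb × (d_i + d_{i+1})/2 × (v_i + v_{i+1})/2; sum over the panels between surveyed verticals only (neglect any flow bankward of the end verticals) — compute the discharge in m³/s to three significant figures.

2.69 m³/s

Panel 1-2: Δb = 23.9 m, d̄ = (0.00+0.63)/2 = 0.315, v̄ = (0.00+0.64)/2 = 0.32 → q = 23.9×0.315×0.32 = 2.409 m³/s
Panel 2-3: Δb = 2.8 m, d̄ = (0.63+0.00)/2 = 0.315, v̄ = (0.64+0.00)/2 = 0.32 → q = 2.8×0.315×0.32 = 0.2822 m³/s
Q = Σ q = 2.691 m³/s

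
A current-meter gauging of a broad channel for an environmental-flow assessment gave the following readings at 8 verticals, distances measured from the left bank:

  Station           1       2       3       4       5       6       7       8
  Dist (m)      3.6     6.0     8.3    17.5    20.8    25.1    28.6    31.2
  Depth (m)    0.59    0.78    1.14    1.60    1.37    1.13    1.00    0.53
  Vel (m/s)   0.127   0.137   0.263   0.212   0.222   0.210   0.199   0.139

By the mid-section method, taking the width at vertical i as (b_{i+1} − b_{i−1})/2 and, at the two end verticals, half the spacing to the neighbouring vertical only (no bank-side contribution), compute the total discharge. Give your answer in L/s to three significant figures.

w_1 = (6.0 − 3.6)/2 = 1.2 m; q_1 = 0.127 × 0.59 × 1.2 = 0.08992 m³/s
w_2 = (8.3 − 3.6)/2 = 2.35 m; q_2 = 0.137 × 0.78 × 2.35 = 0.2511 m³/s
w_3 = (17.5 − 6.0)/2 = 5.75 m; q_3 = 0.263 × 1.14 × 5.75 = 1.724 m³/s
w_4 = (20.8 − 8.3)/2 = 6.25 m; q_4 = 0.212 × 1.60 × 6.25 = 2.120 m³/s
w_5 = (25.1 − 17.5)/2 = 3.8 m; q_5 = 0.222 × 1.37 × 3.8 = 1.156 m³/s
w_6 = (28.6 − 20.8)/2 = 3.9 m; q_6 = 0.210 × 1.13 × 3.9 = 0.9255 m³/s
w_7 = (31.2 − 25.1)/2 = 3.05 m; q_7 = 0.199 × 1.00 × 3.05 = 0.6070 m³/s
w_8 = (31.2 − 28.6)/2 = 1.3 m; q_8 = 0.139 × 0.53 × 1.3 = 0.09577 m³/s
Q = Σ qᵢ = 6.969 m³/s
= 6.969 × 1000 = 6969 L/s

6970 L/s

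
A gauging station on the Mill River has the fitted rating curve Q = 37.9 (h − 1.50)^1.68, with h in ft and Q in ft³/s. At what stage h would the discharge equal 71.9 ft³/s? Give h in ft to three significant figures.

h − h₀ = (Q/C)^(1/b) = (71.9/37.9)^(1/1.68) = 1.464 ft
h = 1.50 + 1.464 = 2.964 ft

2.96 ft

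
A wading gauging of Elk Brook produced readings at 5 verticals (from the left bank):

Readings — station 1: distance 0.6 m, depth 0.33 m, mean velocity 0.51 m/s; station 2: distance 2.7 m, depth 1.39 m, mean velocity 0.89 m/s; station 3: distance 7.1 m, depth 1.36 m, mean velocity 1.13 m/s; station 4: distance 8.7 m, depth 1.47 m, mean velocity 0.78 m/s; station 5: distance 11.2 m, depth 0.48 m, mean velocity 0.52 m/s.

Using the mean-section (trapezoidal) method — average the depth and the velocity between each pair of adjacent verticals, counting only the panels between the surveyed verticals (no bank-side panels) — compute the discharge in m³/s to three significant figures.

11.1 m³/s

Panel 1-2: Δb = 2.1 m, d̄ = (0.33+1.39)/2 = 0.86, v̄ = (0.51+0.89)/2 = 0.7 → q = 2.1×0.86×0.7 = 1.264 m³/s
Panel 2-3: Δb = 4.4 m, d̄ = (1.39+1.36)/2 = 1.375, v̄ = (0.89+1.13)/2 = 1.01 → q = 4.4×1.375×1.01 = 6.111 m³/s
Panel 3-4: Δb = 1.6 m, d̄ = (1.36+1.47)/2 = 1.415, v̄ = (1.13+0.78)/2 = 0.955 → q = 1.6×1.415×0.955 = 2.162 m³/s
Panel 4-5: Δb = 2.5 m, d̄ = (1.47+0.48)/2 = 0.975, v̄ = (0.78+0.52)/2 = 0.65 → q = 2.5×0.975×0.65 = 1.584 m³/s
Q = Σ q = 11.12 m³/s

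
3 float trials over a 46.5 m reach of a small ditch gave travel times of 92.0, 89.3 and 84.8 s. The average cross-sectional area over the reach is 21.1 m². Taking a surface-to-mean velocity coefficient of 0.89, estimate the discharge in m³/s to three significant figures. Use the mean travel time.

9.84 m³/s

t̄ = (92.0 + 89.3 + 84.8) / 3 = 88.7 s
v_surface = L / t̄ = 46.5 / 88.7 = 0.5242 m/s
v_mean = 0.89 × 0.5242 = 0.4666 m/s
Q = A × v_mean = 21.1 × 0.4666 = 9.845 m³/s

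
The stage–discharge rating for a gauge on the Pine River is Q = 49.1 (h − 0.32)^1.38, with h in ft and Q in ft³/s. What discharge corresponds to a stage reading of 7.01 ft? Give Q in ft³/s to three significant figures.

676 ft³/s

Q = 49.1 × (7.01 − 0.32)^1.38 = 49.1 × 6.69^1.38 = 676.3 ft³/s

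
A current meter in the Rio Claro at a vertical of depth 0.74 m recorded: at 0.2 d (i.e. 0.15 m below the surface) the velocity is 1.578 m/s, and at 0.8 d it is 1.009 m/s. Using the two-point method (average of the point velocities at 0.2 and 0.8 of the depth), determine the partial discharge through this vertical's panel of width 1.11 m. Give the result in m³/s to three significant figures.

1.06 m³/s

v̄ = (1.578 + 1.009) / 2 = 1.294 m/s
q = v̄ × d × w = 1.294 × 0.74 × 1.11 = 1.062 m³/s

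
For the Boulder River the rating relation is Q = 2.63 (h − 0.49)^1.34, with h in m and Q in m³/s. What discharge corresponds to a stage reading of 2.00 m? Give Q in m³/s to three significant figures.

Q = 2.63 × (2.00 − 0.49)^1.34 = 2.63 × 1.51^1.34 = 4.569 m³/s

4.57 m³/s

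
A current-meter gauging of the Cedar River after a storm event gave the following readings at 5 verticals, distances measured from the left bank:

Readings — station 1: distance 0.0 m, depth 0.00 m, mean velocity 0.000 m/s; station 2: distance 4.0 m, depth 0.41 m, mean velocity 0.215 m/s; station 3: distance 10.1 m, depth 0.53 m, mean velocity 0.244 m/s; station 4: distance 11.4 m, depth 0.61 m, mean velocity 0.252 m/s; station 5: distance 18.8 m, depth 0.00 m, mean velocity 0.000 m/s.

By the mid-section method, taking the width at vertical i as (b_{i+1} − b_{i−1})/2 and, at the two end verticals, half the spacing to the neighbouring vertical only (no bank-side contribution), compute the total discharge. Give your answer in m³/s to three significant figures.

1.59 m³/s

w_2 = (10.1 − 0.0)/2 = 5.05 m; q_2 = 0.215 × 0.41 × 5.05 = 0.4452 m³/s
w_3 = (11.4 − 4.0)/2 = 3.7 m; q_3 = 0.244 × 0.53 × 3.7 = 0.4785 m³/s
w_4 = (18.8 − 10.1)/2 = 4.35 m; q_4 = 0.252 × 0.61 × 4.35 = 0.6687 m³/s
Stations 1, 5 contribute zero (depth or velocity is 0).
Q = Σ qᵢ = 1.592 m³/s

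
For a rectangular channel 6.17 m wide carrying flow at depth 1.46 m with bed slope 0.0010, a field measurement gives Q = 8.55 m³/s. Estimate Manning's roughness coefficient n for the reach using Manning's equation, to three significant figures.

A = b·y = 6.17 × 1.46 = 9.008 m²
P = b + 2y = 6.17 + 2×1.46 = 9.090 m
R = A/P = 9.008/9.090 = 0.9910 m
n = (1/Q)·A·R^(2/3)·S^(1/2) = (1/8.55) × 9.008 × 0.9940 × 0.03162 = 0.03312

0.0331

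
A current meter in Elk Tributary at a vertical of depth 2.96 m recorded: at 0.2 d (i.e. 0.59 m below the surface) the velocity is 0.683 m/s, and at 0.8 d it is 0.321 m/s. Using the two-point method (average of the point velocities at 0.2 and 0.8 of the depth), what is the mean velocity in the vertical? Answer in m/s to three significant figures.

0.502 m/s

v̄ = (0.683 + 0.321) / 2 = 0.5020 m/s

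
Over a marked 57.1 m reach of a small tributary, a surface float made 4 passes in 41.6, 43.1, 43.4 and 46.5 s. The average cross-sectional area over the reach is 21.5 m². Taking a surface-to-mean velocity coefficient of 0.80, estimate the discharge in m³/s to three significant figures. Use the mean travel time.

t̄ = (41.6 + 43.1 + 43.4 + 46.5) / 4 = 43.65 s
v_surface = L / t̄ = 57.1 / 43.65 = 1.308 m/s
v_mean = 0.80 × 1.308 = 1.047 m/s
Q = A × v_mean = 21.5 × 1.047 = 22.50 m³/s

22.5 m³/s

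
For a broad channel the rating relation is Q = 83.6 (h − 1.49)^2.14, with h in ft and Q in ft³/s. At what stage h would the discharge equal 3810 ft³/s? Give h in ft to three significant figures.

h − h₀ = (Q/C)^(1/b) = (3810/83.6)^(1/2.14) = 5.958 ft
h = 1.49 + 5.958 = 7.448 ft

7.45 ft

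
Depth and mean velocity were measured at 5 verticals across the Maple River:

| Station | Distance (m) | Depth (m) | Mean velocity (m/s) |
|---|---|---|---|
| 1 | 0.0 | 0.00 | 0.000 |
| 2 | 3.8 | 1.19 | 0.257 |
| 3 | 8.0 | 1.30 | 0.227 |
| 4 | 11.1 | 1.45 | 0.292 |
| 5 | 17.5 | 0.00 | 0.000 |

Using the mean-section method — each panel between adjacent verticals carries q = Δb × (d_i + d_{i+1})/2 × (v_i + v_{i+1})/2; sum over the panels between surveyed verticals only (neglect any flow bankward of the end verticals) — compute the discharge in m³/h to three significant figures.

Panel 1-2: Δb = 3.8 m, d̄ = (0.00+1.19)/2 = 0.595, v̄ = (0.000+0.257)/2 = 0.1285 → q = 3.8×0.595×0.1285 = 0.2905 m³/s
Panel 2-3: Δb = 4.2 m, d̄ = (1.19+1.30)/2 = 1.245, v̄ = (0.257+0.227)/2 = 0.242 → q = 4.2×1.245×0.242 = 1.265 m³/s
Panel 3-4: Δb = 3.1 m, d̄ = (1.30+1.45)/2 = 1.375, v̄ = (0.227+0.292)/2 = 0.2595 → q = 3.1×1.375×0.2595 = 1.106 m³/s
Panel 4-5: Δb = 6.4 m, d̄ = (1.45+0.00)/2 = 0.725, v̄ = (0.292+0.000)/2 = 0.146 → q = 6.4×0.725×0.146 = 0.6774 m³/s
Q = Σ q = 3.340 m³/s
= 3.340 × 3600 = 12020 m³/h

12000 m³/h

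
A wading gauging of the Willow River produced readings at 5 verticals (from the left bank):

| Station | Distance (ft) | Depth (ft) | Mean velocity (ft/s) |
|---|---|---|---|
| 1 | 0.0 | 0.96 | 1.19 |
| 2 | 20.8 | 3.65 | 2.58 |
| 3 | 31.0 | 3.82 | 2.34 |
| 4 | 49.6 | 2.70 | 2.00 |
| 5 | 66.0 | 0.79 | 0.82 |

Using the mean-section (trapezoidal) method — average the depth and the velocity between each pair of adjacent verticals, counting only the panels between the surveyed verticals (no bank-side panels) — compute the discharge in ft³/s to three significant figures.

Panel 1-2: Δb = 20.8 ft, d̄ = (0.96+3.65)/2 = 2.305, v̄ = (1.19+2.58)/2 = 1.885 → q = 20.8×2.305×1.885 = 90.37 ft³/s
Panel 2-3: Δb = 10.2 ft, d̄ = (3.65+3.82)/2 = 3.735, v̄ = (2.58+2.34)/2 = 2.46 → q = 10.2×3.735×2.46 = 93.72 ft³/s
Panel 3-4: Δb = 18.6 ft, d̄ = (3.82+2.70)/2 = 3.26, v̄ = (2.34+2.00)/2 = 2.17 → q = 18.6×3.26×2.17 = 131.6 ft³/s
Panel 4-5: Δb = 16.4 ft, d̄ = (2.70+0.79)/2 = 1.745, v̄ = (2.00+0.82)/2 = 1.41 → q = 16.4×1.745×1.41 = 40.35 ft³/s
Q = Σ q = 356.0 ft³/s

356 ft³/s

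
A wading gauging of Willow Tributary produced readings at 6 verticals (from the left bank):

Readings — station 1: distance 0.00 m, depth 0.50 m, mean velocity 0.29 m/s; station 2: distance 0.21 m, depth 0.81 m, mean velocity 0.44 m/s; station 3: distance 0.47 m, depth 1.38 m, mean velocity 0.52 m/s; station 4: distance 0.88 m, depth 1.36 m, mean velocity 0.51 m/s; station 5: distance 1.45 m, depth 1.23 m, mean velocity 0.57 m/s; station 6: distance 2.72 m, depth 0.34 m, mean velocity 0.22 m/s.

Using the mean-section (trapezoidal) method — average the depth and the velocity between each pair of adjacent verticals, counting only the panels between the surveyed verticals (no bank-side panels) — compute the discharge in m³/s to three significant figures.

1.27 m³/s

Panel 1-2: Δb = 0.21 m, d̄ = (0.50+0.81)/2 = 0.655, v̄ = (0.29+0.44)/2 = 0.365 → q = 0.21×0.655×0.365 = 0.05021 m³/s
Panel 2-3: Δb = 0.26 m, d̄ = (0.81+1.38)/2 = 1.095, v̄ = (0.44+0.52)/2 = 0.48 → q = 0.26×1.095×0.48 = 0.1367 m³/s
Panel 3-4: Δb = 0.41 m, d̄ = (1.38+1.36)/2 = 1.37, v̄ = (0.52+0.51)/2 = 0.515 → q = 0.41×1.37×0.515 = 0.2893 m³/s
Panel 4-5: Δb = 0.57 m, d̄ = (1.36+1.23)/2 = 1.295, v̄ = (0.51+0.57)/2 = 0.54 → q = 0.57×1.295×0.54 = 0.3986 m³/s
Panel 5-6: Δb = 1.27 m, d̄ = (1.23+0.34)/2 = 0.785, v̄ = (0.57+0.22)/2 = 0.395 → q = 1.27×0.785×0.395 = 0.3938 m³/s
Q = Σ q = 1.269 m³/s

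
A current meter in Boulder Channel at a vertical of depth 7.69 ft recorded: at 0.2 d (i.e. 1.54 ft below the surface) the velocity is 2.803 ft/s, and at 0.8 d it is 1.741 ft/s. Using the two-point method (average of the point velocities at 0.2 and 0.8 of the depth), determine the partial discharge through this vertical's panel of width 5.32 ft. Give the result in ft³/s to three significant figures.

92.9 ft³/s

v̄ = (2.803 + 1.741) / 2 = 2.272 ft/s
q = v̄ × d × w = 2.272 × 7.69 × 5.32 = 92.95 ft³/s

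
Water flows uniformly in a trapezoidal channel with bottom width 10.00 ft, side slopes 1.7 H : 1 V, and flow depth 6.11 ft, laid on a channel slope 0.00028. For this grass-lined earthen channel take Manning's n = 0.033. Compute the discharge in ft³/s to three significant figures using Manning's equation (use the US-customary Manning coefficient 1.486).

223 ft³/s

A = (b + z·y)·y = (10.00 + 1.7×6.11)×6.11 = 124.6 ft²
P = b + 2y√(1+z²) = 10.00 + 2×6.11×√(1+1.7²) = 34.10 ft
R = A/P = 124.6/34.10 = 3.653 ft
Q = (1.486/n)·A·R^(2/3)·S^(1/2) = (1.486/0.033) × 124.6 × 3.653^(2/3) × 0.00028^(1/2) = 222.6 ft³/s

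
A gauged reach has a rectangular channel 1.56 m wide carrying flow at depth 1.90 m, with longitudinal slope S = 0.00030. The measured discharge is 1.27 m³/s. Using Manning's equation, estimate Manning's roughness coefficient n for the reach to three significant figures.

0.0272

A = b·y = 1.56 × 1.90 = 2.964 m²
P = b + 2y = 1.56 + 2×1.90 = 5.360 m
R = A/P = 2.964/5.360 = 0.5530 m
n = (1/Q)·A·R^(2/3)·S^(1/2) = (1/1.27) × 2.964 × 0.6737 × 0.01732 = 0.02723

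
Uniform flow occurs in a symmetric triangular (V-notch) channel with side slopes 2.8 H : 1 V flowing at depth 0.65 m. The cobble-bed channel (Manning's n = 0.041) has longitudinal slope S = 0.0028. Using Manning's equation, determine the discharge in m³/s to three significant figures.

0.693 m³/s

A = z·y² = 2.8×0.65² = 1.183 m²
P = 2y√(1+z²) = 2×0.65×√(1+2.8²) = 3.865 m
R = A/P = 1.183/3.865 = 0.3061 m
Q = (1/n)·A·R^(2/3)·S^(1/2) = (1/0.041) × 1.183 × 0.3061^(2/3) × 0.0028^(1/2) = 0.6934 m³/s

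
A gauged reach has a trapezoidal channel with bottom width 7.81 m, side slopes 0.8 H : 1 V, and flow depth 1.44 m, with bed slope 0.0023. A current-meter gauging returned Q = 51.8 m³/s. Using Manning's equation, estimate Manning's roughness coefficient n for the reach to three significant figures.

0.0129

A = (b + z·y)·y = (7.81 + 0.8×1.44)×1.44 = 12.91 m²
P = b + 2y√(1+z²) = 7.81 + 2×1.44×√(1+0.8²) = 11.50 m
R = A/P = 12.91/11.50 = 1.122 m
n = (1/Q)·A·R^(2/3)·S^(1/2) = (1/51.8) × 12.91 × 1.080 × 0.04796 = 0.01290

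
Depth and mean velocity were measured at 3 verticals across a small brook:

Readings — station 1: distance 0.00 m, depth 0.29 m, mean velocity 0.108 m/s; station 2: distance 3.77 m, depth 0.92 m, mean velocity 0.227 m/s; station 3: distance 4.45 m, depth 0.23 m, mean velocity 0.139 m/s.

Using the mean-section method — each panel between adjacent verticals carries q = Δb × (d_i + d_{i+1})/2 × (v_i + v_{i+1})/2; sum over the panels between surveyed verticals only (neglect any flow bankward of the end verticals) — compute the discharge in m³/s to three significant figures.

0.454 m³/s

Panel 1-2: Δb = 3.77 m, d̄ = (0.29+0.92)/2 = 0.605, v̄ = (0.108+0.227)/2 = 0.1675 → q = 3.77×0.605×0.1675 = 0.3820 m³/s
Panel 2-3: Δb = 0.68 m, d̄ = (0.92+0.23)/2 = 0.575, v̄ = (0.227+0.139)/2 = 0.183 → q = 0.68×0.575×0.183 = 0.07155 m³/s
Q = Σ q = 0.4536 m³/s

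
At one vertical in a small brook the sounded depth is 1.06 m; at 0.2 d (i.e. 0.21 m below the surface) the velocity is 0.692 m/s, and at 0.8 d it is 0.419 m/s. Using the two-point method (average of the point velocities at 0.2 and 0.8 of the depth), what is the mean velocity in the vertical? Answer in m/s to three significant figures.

0.556 m/s

v̄ = (0.692 + 0.419) / 2 = 0.5555 m/s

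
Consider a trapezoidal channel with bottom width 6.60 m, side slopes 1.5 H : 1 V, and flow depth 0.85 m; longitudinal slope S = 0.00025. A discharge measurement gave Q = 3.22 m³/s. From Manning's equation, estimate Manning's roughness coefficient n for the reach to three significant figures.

A = (b + z·y)·y = (6.60 + 1.5×0.85)×0.85 = 6.694 m²
P = b + 2y√(1+z²) = 6.60 + 2×0.85×√(1+1.5²) = 9.665 m
R = A/P = 6.694/9.665 = 0.6926 m
n = (1/Q)·A·R^(2/3)·S^(1/2) = (1/3.22) × 6.694 × 0.7828 × 0.01581 = 0.02573

0.0257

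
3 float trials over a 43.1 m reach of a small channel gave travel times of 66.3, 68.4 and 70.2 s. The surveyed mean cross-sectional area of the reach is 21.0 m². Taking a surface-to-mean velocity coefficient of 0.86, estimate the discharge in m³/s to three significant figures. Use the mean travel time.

t̄ = (66.3 + 68.4 + 70.2) / 3 = 68.3 s
v_surface = L / t̄ = 43.1 / 68.3 = 0.6310 m/s
v_mean = 0.86 × 0.6310 = 0.5427 m/s
Q = A × v_mean = 21.0 × 0.5427 = 11.40 m³/s

11.4 m³/s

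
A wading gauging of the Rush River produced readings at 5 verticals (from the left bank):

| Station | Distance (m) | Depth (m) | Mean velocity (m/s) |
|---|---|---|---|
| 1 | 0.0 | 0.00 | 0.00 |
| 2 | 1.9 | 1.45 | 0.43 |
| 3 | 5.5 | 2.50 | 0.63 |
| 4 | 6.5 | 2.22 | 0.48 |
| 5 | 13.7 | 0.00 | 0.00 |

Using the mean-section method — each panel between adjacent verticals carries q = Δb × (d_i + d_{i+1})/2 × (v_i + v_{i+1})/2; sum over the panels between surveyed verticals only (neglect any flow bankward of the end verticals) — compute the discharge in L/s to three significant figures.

Panel 1-2: Δb = 1.9 m, d̄ = (0.00+1.45)/2 = 0.725, v̄ = (0.00+0.43)/2 = 0.215 → q = 1.9×0.725×0.215 = 0.2962 m³/s
Panel 2-3: Δb = 3.6 m, d̄ = (1.45+2.50)/2 = 1.975, v̄ = (0.43+0.63)/2 = 0.53 → q = 3.6×1.975×0.53 = 3.768 m³/s
Panel 3-4: Δb = 1 m, d̄ = (2.50+2.22)/2 = 2.36, v̄ = (0.63+0.48)/2 = 0.555 → q = 1×2.36×0.555 = 1.310 m³/s
Panel 4-5: Δb = 7.2 m, d̄ = (2.22+0.00)/2 = 1.11, v̄ = (0.48+0.00)/2 = 0.24 → q = 7.2×1.11×0.24 = 1.918 m³/s
Q = Σ q = 7.292 m³/s
= 7.292 × 1000 = 7292 L/s

7290 L/s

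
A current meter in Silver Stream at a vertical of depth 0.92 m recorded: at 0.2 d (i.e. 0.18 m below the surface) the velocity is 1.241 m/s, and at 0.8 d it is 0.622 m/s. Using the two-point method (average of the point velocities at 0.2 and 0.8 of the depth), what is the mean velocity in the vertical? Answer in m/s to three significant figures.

v̄ = (1.241 + 0.622) / 2 = 0.9315 m/s

0.932 m/s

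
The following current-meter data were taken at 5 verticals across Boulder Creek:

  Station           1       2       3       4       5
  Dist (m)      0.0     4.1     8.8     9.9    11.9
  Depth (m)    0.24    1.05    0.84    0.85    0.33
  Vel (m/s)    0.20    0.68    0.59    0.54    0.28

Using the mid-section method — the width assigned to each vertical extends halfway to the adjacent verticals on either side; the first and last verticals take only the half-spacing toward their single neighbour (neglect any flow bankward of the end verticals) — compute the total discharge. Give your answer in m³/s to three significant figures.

5.48 m³/s

w_1 = (4.1 − 0.0)/2 = 2.05 m; q_1 = 0.20 × 0.24 × 2.05 = 0.09840 m³/s
w_2 = (8.8 − 0.0)/2 = 4.4 m; q_2 = 0.68 × 1.05 × 4.4 = 3.142 m³/s
w_3 = (9.9 − 4.1)/2 = 2.9 m; q_3 = 0.59 × 0.84 × 2.9 = 1.437 m³/s
w_4 = (11.9 − 8.8)/2 = 1.55 m; q_4 = 0.54 × 0.85 × 1.55 = 0.7115 m³/s
w_5 = (11.9 − 9.9)/2 = 1 m; q_5 = 0.28 × 0.33 × 1 = 0.09240 m³/s
Q = Σ qᵢ = 5.481 m³/s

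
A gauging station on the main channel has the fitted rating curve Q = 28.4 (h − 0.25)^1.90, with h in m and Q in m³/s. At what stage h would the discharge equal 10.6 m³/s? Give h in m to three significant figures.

h − h₀ = (Q/C)^(1/b) = (10.6/28.4)^(1/1.90) = 0.5953 m
h = 0.25 + 0.5953 = 0.8453 m

0.845 m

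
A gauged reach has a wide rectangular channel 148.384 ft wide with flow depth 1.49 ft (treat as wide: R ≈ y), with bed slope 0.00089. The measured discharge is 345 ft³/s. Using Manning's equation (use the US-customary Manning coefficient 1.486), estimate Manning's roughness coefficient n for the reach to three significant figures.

A = b·y = 148.384 × 1.49 = 221.1 ft²
Wide channel: R ≈ y = 1.49 ft
n = (1.486/Q)·A·R^(2/3)·S^(1/2) = (1.486/345) × 221.1 × 1.305 × 0.02983 = 0.03706

0.0371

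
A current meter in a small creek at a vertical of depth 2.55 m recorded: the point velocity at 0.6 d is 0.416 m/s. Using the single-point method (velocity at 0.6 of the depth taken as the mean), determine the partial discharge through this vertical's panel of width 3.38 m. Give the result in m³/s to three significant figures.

v̄ = v₀.₆ = 0.416 m/s
q = v̄ × d × w = 0.4160 × 2.55 × 3.38 = 3.586 m³/s

3.59 m³/s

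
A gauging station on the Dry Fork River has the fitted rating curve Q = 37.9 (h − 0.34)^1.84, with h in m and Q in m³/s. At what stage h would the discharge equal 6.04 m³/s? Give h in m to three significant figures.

0.709 m

h − h₀ = (Q/C)^(1/b) = (6.04/37.9)^(1/1.84) = 0.3686 m
h = 0.34 + 0.3686 = 0.7086 m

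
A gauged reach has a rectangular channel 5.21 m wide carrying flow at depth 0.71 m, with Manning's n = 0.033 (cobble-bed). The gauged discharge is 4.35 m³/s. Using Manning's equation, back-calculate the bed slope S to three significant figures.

A = b·y = 5.21 × 0.71 = 3.699 m²
P = b + 2y = 5.21 + 2×0.71 = 6.630 m
R = A/P = 3.699/6.630 = 0.5579 m
S = (Q·n / (1·A·R^(2/3)))² = (4.35×0.033 / (1×3.699×0.6777))² = 0.003279

0.00328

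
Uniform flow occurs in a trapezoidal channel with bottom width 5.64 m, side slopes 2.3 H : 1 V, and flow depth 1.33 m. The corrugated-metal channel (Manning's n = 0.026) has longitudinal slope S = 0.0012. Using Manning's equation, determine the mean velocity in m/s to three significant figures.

1.28 m/s

A = (b + z·y)·y = (5.64 + 2.3×1.33)×1.33 = 11.57 m²
P = b + 2y√(1+z²) = 5.64 + 2×1.33×√(1+2.3²) = 12.31 m
R = A/P = 11.57/12.31 = 0.9398 m
Q = (1/n)·A·R^(2/3)·S^(1/2) = (1/0.026) × 11.57 × 0.9398^(2/3) × 0.0012^(1/2) = 14.79 m³/s
V = Q/A = 14.79/11.57 = 1.278 m/s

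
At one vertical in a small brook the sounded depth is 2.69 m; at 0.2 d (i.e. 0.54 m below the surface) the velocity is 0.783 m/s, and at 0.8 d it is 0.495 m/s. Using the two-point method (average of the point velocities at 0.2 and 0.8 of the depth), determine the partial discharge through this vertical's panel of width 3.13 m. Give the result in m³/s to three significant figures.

5.38 m³/s

v̄ = (0.783 + 0.495) / 2 = 0.6390 m/s
q = v̄ × d × w = 0.6390 × 2.69 × 3.13 = 5.380 m³/s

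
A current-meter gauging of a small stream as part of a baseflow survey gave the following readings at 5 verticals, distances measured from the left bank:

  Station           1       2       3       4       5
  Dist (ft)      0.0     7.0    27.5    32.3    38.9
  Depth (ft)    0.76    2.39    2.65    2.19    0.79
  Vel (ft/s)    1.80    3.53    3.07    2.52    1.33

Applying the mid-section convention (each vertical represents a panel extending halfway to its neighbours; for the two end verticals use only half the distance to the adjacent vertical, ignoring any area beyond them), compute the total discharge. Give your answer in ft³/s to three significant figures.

w_1 = (7.0 − 0.0)/2 = 3.5 ft; q_1 = 1.80 × 0.76 × 3.5 = 4.788 ft³/s
w_2 = (27.5 − 0.0)/2 = 13.75 ft; q_2 = 3.53 × 2.39 × 13.75 = 116.0 ft³/s
w_3 = (32.3 − 7.0)/2 = 12.65 ft; q_3 = 3.07 × 2.65 × 12.65 = 102.9 ft³/s
w_4 = (38.9 − 27.5)/2 = 5.7 ft; q_4 = 2.52 × 2.19 × 5.7 = 31.46 ft³/s
w_5 = (38.9 − 32.3)/2 = 3.3 ft; q_5 = 1.33 × 0.79 × 3.3 = 3.467 ft³/s
Q = Σ qᵢ = 258.6 ft³/s

259 ft³/s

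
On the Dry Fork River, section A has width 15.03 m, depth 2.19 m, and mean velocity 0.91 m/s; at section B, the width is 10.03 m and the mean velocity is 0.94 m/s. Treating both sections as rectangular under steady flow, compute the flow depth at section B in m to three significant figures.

Q = A₁V₁ = (15.03×2.19) × 0.91 = 29.95 m³/s
d₂ = Q/(b₂ V₂) = 29.95/(10.03×0.94) = 3.177 m

3.18 m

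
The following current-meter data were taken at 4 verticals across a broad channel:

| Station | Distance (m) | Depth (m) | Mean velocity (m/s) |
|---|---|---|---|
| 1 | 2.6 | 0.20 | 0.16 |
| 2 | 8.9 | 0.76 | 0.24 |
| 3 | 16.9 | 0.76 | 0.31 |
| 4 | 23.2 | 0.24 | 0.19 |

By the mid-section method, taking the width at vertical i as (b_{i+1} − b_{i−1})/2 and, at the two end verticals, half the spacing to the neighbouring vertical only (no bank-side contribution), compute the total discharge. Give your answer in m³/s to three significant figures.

3.23 m³/s

w_1 = (8.9 − 2.6)/2 = 3.15 m; q_1 = 0.16 × 0.20 × 3.15 = 0.1008 m³/s
w_2 = (16.9 − 2.6)/2 = 7.15 m; q_2 = 0.24 × 0.76 × 7.15 = 1.304 m³/s
w_3 = (23.2 − 8.9)/2 = 7.15 m; q_3 = 0.31 × 0.76 × 7.15 = 1.685 m³/s
w_4 = (23.2 − 16.9)/2 = 3.15 m; q_4 = 0.19 × 0.24 × 3.15 = 0.1436 m³/s
Q = Σ qᵢ = 3.233 m³/s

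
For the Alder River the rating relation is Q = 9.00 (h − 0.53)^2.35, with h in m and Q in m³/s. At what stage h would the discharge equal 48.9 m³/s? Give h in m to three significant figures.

2.58 m

h − h₀ = (Q/C)^(1/b) = (48.9/9.00)^(1/2.35) = 2.055 m
h = 0.53 + 2.055 = 2.585 m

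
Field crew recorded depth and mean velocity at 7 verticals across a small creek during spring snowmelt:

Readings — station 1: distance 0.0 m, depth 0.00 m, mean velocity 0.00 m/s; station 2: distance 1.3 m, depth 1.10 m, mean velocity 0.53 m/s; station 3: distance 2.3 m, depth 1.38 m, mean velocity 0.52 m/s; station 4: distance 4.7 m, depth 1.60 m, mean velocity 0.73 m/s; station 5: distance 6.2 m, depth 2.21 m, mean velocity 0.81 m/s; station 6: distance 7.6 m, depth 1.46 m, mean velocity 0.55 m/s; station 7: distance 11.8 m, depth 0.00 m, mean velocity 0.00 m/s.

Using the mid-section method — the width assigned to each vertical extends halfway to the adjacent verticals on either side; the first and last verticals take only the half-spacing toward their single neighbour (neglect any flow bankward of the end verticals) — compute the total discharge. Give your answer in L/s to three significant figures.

9010 L/s

w_2 = (2.3 − 0.0)/2 = 1.15 m; q_2 = 0.53 × 1.10 × 1.15 = 0.6705 m³/s
w_3 = (4.7 − 1.3)/2 = 1.7 m; q_3 = 0.52 × 1.38 × 1.7 = 1.220 m³/s
w_4 = (6.2 − 2.3)/2 = 1.95 m; q_4 = 0.73 × 1.60 × 1.95 = 2.278 m³/s
w_5 = (7.6 − 4.7)/2 = 1.45 m; q_5 = 0.81 × 2.21 × 1.45 = 2.596 m³/s
w_6 = (11.8 − 6.2)/2 = 2.8 m; q_6 = 0.55 × 1.46 × 2.8 = 2.248 m³/s
Stations 1, 7 contribute zero (depth or velocity is 0).
Q = Σ qᵢ = 9.012 m³/s
= 9.012 × 1000 = 9012 L/s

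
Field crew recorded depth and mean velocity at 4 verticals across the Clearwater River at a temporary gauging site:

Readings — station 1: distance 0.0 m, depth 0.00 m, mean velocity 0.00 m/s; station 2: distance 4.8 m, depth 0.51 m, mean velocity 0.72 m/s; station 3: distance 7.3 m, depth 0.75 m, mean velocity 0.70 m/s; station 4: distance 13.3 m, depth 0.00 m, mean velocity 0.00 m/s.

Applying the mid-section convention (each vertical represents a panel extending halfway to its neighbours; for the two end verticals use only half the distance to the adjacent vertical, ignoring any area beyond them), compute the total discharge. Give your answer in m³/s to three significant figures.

w_2 = (7.3 − 0.0)/2 = 3.65 m; q_2 = 0.72 × 0.51 × 3.65 = 1.340 m³/s
w_3 = (13.3 − 4.8)/2 = 4.25 m; q_3 = 0.70 × 0.75 × 4.25 = 2.231 m³/s
Stations 1, 4 contribute zero (depth or velocity is 0).
Q = Σ qᵢ = 3.572 m³/s

3.57 m³/s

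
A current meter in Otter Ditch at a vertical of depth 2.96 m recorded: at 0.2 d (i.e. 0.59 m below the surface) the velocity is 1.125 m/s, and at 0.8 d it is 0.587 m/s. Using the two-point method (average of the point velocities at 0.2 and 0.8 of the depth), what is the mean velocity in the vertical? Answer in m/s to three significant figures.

v̄ = (1.125 + 0.587) / 2 = 0.8560 m/s

0.856 m/s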